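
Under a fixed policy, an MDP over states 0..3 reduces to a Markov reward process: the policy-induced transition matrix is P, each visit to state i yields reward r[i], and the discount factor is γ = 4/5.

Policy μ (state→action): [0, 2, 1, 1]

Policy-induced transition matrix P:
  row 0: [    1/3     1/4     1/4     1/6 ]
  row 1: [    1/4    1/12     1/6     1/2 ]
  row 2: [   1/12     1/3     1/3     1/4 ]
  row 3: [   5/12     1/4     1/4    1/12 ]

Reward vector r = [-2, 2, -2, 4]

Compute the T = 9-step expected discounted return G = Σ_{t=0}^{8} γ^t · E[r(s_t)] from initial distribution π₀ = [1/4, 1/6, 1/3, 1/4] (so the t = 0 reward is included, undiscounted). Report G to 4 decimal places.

t=0: π = [0.2500, 0.1667, 0.3333, 0.2500], E[r] = 0.1667, γ^t·E[r] = 0.166667, running G = 0.166667
t=1: π = [0.2569, 0.2500, 0.2639, 0.2292], E[r] = 0.3750, γ^t·E[r] = 0.300000, running G = 0.466667
t=2: π = [0.2656, 0.2303, 0.2512, 0.2529], E[r] = 0.4387, γ^t·E[r] = 0.280741, running G = 0.747407
t=3: π = [0.2724, 0.2325, 0.2517, 0.2433], E[r] = 0.3899, γ^t·E[r] = 0.199654, running G = 0.947062
t=4: π = [0.2713, 0.2322, 0.2516, 0.2449], E[r] = 0.3982, γ^t·E[r] = 0.163098, running G = 1.110160
t=5: π = [0.2715, 0.2323, 0.2516, 0.2446], E[r] = 0.3969, γ^t·E[r] = 0.130040, running G = 1.240200
t=6: π = [0.2715, 0.2323, 0.2516, 0.2447], E[r] = 0.3970, γ^t·E[r] = 0.104083, running G = 1.344284
t=7: π = [0.2715, 0.2323, 0.2516, 0.2447], E[r] = 0.3970, γ^t·E[r] = 0.083261, running G = 1.427544
t=8: π = [0.2715, 0.2323, 0.2516, 0.2447], E[r] = 0.3970, γ^t·E[r] = 0.066609, running G = 1.494154

G = 1.4942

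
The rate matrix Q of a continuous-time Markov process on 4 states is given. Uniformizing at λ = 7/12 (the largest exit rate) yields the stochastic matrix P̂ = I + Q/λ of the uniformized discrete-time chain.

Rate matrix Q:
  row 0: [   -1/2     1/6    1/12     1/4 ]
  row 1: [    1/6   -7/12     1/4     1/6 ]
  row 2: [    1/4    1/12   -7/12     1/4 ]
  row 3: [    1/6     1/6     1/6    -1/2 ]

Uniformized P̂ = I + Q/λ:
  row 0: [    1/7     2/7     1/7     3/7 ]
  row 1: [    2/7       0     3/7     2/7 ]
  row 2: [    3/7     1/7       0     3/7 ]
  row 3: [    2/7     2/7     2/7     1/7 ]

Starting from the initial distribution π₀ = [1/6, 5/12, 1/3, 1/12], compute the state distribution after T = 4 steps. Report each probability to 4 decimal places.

π = [0.2783, 0.1981, 0.2108, 0.3127]

t=0: π = [0.1667, 0.4167, 0.3333, 0.0833]
t=1: π = [0.3095, 0.1190, 0.2262, 0.3452]
t=2: π = [0.2738, 0.2194, 0.1939, 0.3129]
t=3: π = [0.2743, 0.1953, 0.2225, 0.3078]
t=4: π = [0.2783, 0.1981, 0.2108, 0.3127]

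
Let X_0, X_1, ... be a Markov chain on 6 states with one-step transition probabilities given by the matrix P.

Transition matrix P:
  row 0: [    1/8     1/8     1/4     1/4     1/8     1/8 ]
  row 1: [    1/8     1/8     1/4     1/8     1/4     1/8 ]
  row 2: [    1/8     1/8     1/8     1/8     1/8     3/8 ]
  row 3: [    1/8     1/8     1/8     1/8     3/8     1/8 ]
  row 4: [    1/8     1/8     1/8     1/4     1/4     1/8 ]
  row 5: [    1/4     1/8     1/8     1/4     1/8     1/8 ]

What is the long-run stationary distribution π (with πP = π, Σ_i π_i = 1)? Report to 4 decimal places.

π = [0.1456, 0.1250, 0.1588, 0.1907, 0.2152, 0.1647]

Balance equations π_j = Σ_i π_i·P[i][j]:
  π_0 = 1/8·π_0 + 1/8·π_1 + 1/8·π_2 + 1/8·π_3 + 1/8·π_4 + 1/4·π_5
  π_1 = 1/8·π_0 + 1/8·π_1 + 1/8·π_2 + 1/8·π_3 + 1/8·π_4 + 1/8·π_5
  π_2 = 1/4·π_0 + 1/4·π_1 + 1/8·π_2 + 1/8·π_3 + 1/8·π_4 + 1/8·π_5
  π_3 = 1/4·π_0 + 1/8·π_1 + 1/8·π_2 + 1/8·π_3 + 1/4·π_4 + 1/4·π_5
  π_4 = 1/8·π_0 + 1/4·π_1 + 1/8·π_2 + 3/8·π_3 + 1/4·π_4 + 1/8·π_5
  normalize: π_0 + π_1 + π_2 + π_3 + π_4 + π_5 = 1
Solving the linear system gives exactly π = [99/680, 1/8, 27/170, 389/2040, 439/2040, 14/85].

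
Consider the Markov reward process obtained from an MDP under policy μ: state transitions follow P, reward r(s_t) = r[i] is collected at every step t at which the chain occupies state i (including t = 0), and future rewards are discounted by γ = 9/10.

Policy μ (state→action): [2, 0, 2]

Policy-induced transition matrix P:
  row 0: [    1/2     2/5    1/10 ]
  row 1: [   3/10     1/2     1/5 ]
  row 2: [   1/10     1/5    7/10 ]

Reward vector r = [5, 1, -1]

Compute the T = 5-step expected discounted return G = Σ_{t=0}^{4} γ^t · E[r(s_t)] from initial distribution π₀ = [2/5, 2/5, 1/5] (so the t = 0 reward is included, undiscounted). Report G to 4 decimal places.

G = 7.3712

t=0: π = [0.4000, 0.4000, 0.2000], E[r] = 2.2000, γ^t·E[r] = 2.200000, running G = 2.200000
t=1: π = [0.3400, 0.4000, 0.2600], E[r] = 1.8400, γ^t·E[r] = 1.656000, running G = 3.856000
t=2: π = [0.3160, 0.3880, 0.2960], E[r] = 1.6720, γ^t·E[r] = 1.354320, running G = 5.210320
t=3: π = [0.3040, 0.3796, 0.3164], E[r] = 1.5832, γ^t·E[r] = 1.154153, running G = 6.364473
t=4: π = [0.2975, 0.3747, 0.3278], E[r] = 1.5345, γ^t·E[r] = 1.006772, running G = 7.371245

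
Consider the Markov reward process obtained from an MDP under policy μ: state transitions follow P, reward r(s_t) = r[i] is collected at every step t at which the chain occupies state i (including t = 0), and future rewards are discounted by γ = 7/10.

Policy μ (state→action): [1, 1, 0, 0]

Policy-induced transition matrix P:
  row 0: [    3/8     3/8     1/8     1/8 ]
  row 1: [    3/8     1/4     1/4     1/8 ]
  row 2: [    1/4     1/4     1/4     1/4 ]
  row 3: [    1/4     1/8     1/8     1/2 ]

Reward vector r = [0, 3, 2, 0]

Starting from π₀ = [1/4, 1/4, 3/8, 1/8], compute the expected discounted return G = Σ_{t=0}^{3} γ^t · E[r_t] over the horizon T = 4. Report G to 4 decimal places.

t=0: π = [0.2500, 0.2500, 0.3750, 0.1250], E[r] = 1.5000, γ^t·E[r] = 1.500000, running G = 1.500000
t=1: π = [0.3125, 0.2656, 0.2031, 0.2188], E[r] = 1.2031, γ^t·E[r] = 0.842188, running G = 2.342188
t=2: π = [0.3223, 0.2617, 0.1836, 0.2324], E[r] = 1.1523, γ^t·E[r] = 0.564648, running G = 2.906836
t=3: π = [0.3230, 0.2612, 0.1807, 0.2351], E[r] = 1.1450, γ^t·E[r] = 0.392742, running G = 3.299578

G = 3.2996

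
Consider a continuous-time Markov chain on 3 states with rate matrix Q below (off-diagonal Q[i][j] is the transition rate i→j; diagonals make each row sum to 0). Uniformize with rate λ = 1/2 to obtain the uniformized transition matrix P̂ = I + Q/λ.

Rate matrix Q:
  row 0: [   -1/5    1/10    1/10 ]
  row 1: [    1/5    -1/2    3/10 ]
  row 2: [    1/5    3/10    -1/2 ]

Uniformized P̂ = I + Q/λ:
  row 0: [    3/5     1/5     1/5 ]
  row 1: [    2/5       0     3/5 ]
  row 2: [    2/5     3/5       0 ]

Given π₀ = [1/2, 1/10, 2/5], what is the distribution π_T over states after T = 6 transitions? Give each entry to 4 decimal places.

t=0: π = [0.5000, 0.1000, 0.4000]
t=1: π = [0.5000, 0.3400, 0.1600]
t=2: π = [0.5000, 0.1960, 0.3040]
t=3: π = [0.5000, 0.2824, 0.2176]
t=4: π = [0.5000, 0.2306, 0.2694]
t=5: π = [0.5000, 0.2617, 0.2383]
t=6: π = [0.5000, 0.2430, 0.2570]

π = [0.5000, 0.2430, 0.2570]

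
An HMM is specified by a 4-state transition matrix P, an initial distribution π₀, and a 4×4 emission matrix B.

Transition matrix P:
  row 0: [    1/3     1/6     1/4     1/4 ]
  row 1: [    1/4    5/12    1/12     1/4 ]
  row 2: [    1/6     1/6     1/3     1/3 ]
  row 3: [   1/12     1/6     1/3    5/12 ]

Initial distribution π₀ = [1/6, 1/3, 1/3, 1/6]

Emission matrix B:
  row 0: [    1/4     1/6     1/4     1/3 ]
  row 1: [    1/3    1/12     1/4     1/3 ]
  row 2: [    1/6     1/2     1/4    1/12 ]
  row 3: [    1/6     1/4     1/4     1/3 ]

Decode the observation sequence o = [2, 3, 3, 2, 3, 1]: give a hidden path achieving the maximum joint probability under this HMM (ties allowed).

path = [2, 3, 3, 3, 3, 2]

t=0: δ = [4.167e-02, 8.333e-02, 8.333e-02, 4.167e-02]  (obs o_0=2)
t=1: δ = [6.944e-03, 1.157e-02, 2.315e-03, 9.259e-03]  ψ = [1, 1, 2, 2]  (obs o_1=3)
t=2: δ = [9.645e-04, 1.608e-03, 2.572e-04, 1.286e-03]  ψ = [1, 1, 3, 3]  (obs o_2=3)
t=3: δ = [1.005e-04, 1.674e-04, 1.072e-04, 1.340e-04]  ψ = [1, 1, 3, 3]  (obs o_3=2)
t=4: δ = [1.395e-05, 2.326e-05, 3.721e-06, 1.861e-05]  ψ = [1, 1, 3, 3]  (obs o_4=3)
t=5: δ = [9.690e-07, 8.075e-07, 3.101e-06, 1.938e-06]  ψ = [1, 1, 3, 3]  (obs o_5=1)
backtrack: best end state = 2; path = [2, 3, 3, 3, 3, 2]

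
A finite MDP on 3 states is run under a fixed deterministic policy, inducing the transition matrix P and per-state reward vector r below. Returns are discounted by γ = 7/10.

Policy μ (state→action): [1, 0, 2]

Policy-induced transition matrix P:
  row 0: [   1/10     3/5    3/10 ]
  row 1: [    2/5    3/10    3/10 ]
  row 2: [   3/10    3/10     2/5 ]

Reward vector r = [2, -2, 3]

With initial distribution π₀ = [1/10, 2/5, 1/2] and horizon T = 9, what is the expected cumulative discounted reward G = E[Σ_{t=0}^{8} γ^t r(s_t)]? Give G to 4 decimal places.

t=0: π = [0.1000, 0.4000, 0.5000], E[r] = 0.9000, γ^t·E[r] = 0.900000, running G = 0.900000
t=1: π = [0.3200, 0.3300, 0.3500], E[r] = 1.0300, γ^t·E[r] = 0.721000, running G = 1.621000
t=2: π = [0.2690, 0.3960, 0.3350], E[r] = 0.7510, γ^t·E[r] = 0.367990, running G = 1.988990
t=3: π = [0.2858, 0.3807, 0.3335], E[r] = 0.8107, γ^t·E[r] = 0.278070, running G = 2.267060
t=4: π = [0.2809, 0.3857, 0.3334], E[r] = 0.7904, γ^t·E[r] = 0.189773, running G = 2.456833
t=5: π = [0.2824, 0.3843, 0.3333], E[r] = 0.7962, γ^t·E[r] = 0.133825, running G = 2.590657
t=6: π = [0.2819, 0.3847, 0.3333], E[r] = 0.7945, γ^t·E[r] = 0.093468, running G = 2.684125
t=7: π = [0.2821, 0.3846, 0.3333], E[r] = 0.7950, γ^t·E[r] = 0.065471, running G = 2.749596
t=8: π = [0.2820, 0.3846, 0.3333], E[r] = 0.7948, γ^t·E[r] = 0.045821, running G = 2.795417

G = 2.7954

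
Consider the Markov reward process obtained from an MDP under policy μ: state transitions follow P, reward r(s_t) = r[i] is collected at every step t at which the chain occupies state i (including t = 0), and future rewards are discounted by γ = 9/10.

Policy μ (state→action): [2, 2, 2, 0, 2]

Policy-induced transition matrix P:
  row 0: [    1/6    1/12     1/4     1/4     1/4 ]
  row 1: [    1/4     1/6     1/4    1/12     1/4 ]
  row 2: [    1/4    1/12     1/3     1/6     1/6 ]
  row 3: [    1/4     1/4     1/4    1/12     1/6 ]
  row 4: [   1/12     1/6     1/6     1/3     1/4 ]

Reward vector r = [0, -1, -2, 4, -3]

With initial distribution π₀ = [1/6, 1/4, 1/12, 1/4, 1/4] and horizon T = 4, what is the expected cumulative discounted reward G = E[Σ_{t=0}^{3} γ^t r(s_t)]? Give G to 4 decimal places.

G = -1.5054

t=0: π = [0.1667, 0.2500, 0.0833, 0.2500, 0.2500], E[r] = -0.1667, γ^t·E[r] = -0.166667, running G = -0.166667
t=1: π = [0.1944, 0.1667, 0.2361, 0.1806, 0.2222], E[r] = -0.5833, γ^t·E[r] = -0.525000, running G = -0.691667
t=2: π = [0.1968, 0.1458, 0.2512, 0.1910, 0.2153], E[r] = -0.5301, γ^t·E[r] = -0.429375, running G = -1.121042
t=3: π = [0.1977, 0.1453, 0.2530, 0.1909, 0.2132], E[r] = -0.5272, γ^t·E[r] = -0.384328, running G = -1.505370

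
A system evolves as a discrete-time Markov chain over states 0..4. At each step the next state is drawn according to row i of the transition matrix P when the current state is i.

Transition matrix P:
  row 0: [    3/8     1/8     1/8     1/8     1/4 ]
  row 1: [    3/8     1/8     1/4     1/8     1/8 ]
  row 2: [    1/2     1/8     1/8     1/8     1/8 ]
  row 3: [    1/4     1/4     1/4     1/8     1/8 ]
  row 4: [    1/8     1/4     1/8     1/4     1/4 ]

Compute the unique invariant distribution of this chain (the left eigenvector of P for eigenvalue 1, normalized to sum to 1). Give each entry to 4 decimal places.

π = [0.3295, 0.1673, 0.1645, 0.1487, 0.1899]

Balance equations π_j = Σ_i π_i·P[i][j]:
  π_0 = 3/8·π_0 + 3/8·π_1 + 1/2·π_2 + 1/4·π_3 + 1/8·π_4
  π_1 = 1/8·π_0 + 1/8·π_1 + 1/8·π_2 + 1/4·π_3 + 1/4·π_4
  π_2 = 1/8·π_0 + 1/4·π_1 + 1/8·π_2 + 1/4·π_3 + 1/8·π_4
  π_3 = 1/8·π_0 + 1/8·π_1 + 1/8·π_2 + 1/8·π_3 + 1/4·π_4
  normalize: π_0 + π_1 + π_2 + π_3 + π_4 = 1
Solving the linear system gives exactly π = [200/607, 711/4249, 699/4249, 632/4249, 807/4249].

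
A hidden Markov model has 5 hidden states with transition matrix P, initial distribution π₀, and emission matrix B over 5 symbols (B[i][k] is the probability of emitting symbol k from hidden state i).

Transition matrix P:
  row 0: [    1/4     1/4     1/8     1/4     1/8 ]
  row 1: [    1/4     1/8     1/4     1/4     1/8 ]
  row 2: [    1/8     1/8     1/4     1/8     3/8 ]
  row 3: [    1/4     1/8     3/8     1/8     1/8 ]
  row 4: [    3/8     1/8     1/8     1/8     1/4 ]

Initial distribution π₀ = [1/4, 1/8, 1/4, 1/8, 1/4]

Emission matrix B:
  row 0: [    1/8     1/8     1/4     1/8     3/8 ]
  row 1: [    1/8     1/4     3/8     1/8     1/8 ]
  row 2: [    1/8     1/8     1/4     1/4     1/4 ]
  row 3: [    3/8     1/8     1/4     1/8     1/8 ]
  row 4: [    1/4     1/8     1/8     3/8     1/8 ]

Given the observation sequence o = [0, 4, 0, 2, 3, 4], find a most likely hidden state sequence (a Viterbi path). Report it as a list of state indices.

t=0: δ = [3.125e-02, 1.562e-02, 3.125e-02, 4.688e-02, 6.250e-02]  (obs o_0=0)
t=1: δ = [8.789e-03, 9.766e-04, 4.395e-03, 9.766e-04, 1.953e-03]  ψ = [4, 0, 3, 0, 4]  (obs o_1=4)
t=2: δ = [2.747e-04, 2.747e-04, 1.373e-04, 8.240e-04, 4.120e-04]  ψ = [0, 0, 0, 0, 2]  (obs o_2=0)
t=3: δ = [5.150e-05, 3.862e-05, 7.725e-05, 2.575e-05, 1.287e-05]  ψ = [3, 3, 3, 3, 3]  (obs o_3=2)
t=4: δ = [1.609e-06, 1.609e-06, 4.828e-06, 1.609e-06, 1.086e-05]  ψ = [0, 0, 2, 0, 2]  (obs o_4=3)
t=5: δ = [1.528e-06, 1.697e-07, 3.395e-07, 1.697e-07, 3.395e-07]  ψ = [4, 4, 4, 4, 4]  (obs o_5=4)
backtrack: best end state = 0; path = [4, 0, 3, 2, 4, 0]

path = [4, 0, 3, 2, 4, 0]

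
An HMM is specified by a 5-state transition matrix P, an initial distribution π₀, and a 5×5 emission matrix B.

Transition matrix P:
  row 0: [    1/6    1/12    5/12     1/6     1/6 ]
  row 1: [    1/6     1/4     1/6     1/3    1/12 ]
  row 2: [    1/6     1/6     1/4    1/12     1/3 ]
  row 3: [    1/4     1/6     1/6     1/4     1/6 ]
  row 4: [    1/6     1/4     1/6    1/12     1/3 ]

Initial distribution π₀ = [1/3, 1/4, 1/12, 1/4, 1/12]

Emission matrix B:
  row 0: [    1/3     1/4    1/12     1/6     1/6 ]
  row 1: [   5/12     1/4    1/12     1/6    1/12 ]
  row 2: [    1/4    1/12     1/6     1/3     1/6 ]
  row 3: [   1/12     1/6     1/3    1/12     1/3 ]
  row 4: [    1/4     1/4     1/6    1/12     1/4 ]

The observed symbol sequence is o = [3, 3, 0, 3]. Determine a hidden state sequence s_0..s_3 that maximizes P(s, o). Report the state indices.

t=0: δ = [5.556e-02, 4.167e-02, 2.778e-02, 2.083e-02, 6.944e-03]  (obs o_0=3)
t=1: δ = [1.543e-03, 1.736e-03, 7.716e-03, 1.157e-03, 7.716e-04]  ψ = [0, 1, 0, 1, 0]  (obs o_1=3)
t=2: δ = [4.287e-04, 5.358e-04, 4.823e-04, 5.358e-05, 6.430e-04]  ψ = [2, 2, 2, 2, 2]  (obs o_2=0)
t=3: δ = [1.786e-05, 2.679e-05, 5.954e-05, 1.488e-05, 1.786e-05]  ψ = [4, 4, 0, 1, 4]  (obs o_3=3)
backtrack: best end state = 2; path = [0, 2, 0, 2]

path = [0, 2, 0, 2]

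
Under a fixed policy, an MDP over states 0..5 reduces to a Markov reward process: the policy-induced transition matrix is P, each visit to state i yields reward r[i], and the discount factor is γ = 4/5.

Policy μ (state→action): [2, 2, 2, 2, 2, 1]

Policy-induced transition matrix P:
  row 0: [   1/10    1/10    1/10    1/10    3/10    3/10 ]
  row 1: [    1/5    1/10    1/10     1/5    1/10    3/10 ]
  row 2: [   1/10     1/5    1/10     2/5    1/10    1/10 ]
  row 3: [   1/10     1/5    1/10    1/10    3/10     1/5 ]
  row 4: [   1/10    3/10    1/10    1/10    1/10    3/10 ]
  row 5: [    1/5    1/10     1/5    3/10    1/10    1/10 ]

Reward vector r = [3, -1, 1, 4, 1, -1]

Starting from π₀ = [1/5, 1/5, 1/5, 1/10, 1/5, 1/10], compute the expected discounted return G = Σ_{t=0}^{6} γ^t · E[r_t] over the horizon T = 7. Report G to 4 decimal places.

G = 4.3339

t=0: π = [0.2000, 0.2000, 0.2000, 0.1000, 0.2000, 0.1000], E[r] = 1.1000, γ^t·E[r] = 1.100000, running G = 1.100000
t=1: π = [0.1300, 0.1700, 0.1100, 0.2000, 0.1600, 0.2300], E[r] = 1.0600, γ^t·E[r] = 0.848000, running G = 1.948000
t=2: π = [0.1400, 0.1630, 0.1230, 0.1960, 0.1660, 0.2120], E[r] = 1.1180, γ^t·E[r] = 0.715520, running G = 2.663520
t=3: π = [0.1375, 0.1651, 0.1212, 0.1956, 0.1672, 0.2134], E[r] = 1.1048, γ^t·E[r] = 0.565658, running G = 3.229178
t=4: π = [0.1379, 0.1651, 0.1213, 0.1956, 0.1666, 0.2135], E[r] = 1.1051, γ^t·E[r] = 0.452637, running G = 3.681814
t=5: π = [0.1379, 0.1650, 0.1214, 0.1956, 0.1667, 0.2135], E[r] = 1.1056, γ^t·E[r] = 0.362286, running G = 4.044101
t=6: π = [0.1378, 0.1650, 0.1213, 0.1956, 0.1667, 0.2135], E[r] = 1.1055, γ^t·E[r] = 0.289797, running G = 4.333898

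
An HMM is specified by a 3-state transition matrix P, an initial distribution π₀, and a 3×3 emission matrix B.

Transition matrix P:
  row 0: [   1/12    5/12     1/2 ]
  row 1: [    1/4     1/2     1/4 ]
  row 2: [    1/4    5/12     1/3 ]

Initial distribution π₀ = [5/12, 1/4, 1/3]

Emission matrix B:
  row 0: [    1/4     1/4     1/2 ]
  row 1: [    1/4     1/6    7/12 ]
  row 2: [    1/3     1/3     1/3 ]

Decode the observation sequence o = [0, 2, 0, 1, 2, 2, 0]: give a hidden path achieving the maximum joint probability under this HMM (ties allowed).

path = [2, 1, 1, 1, 1, 1, 1]

t=0: δ = [1.042e-01, 6.250e-02, 1.111e-01]  (obs o_0=0)
t=1: δ = [1.389e-02, 2.701e-02, 1.736e-02]  ψ = [2, 2, 0]  (obs o_1=2)
t=2: δ = [1.688e-03, 3.376e-03, 2.315e-03]  ψ = [1, 1, 0]  (obs o_2=0)
t=3: δ = [2.110e-04, 2.813e-04, 2.813e-04]  ψ = [1, 1, 0]  (obs o_3=1)
t=4: δ = [3.516e-05, 8.205e-05, 3.516e-05]  ψ = [1, 1, 0]  (obs o_4=2)
t=5: δ = [1.026e-05, 2.393e-05, 6.838e-06]  ψ = [1, 1, 1]  (obs o_5=2)
t=6: δ = [1.496e-06, 2.991e-06, 1.994e-06]  ψ = [1, 1, 1]  (obs o_6=0)
backtrack: best end state = 1; path = [2, 1, 1, 1, 1, 1, 1]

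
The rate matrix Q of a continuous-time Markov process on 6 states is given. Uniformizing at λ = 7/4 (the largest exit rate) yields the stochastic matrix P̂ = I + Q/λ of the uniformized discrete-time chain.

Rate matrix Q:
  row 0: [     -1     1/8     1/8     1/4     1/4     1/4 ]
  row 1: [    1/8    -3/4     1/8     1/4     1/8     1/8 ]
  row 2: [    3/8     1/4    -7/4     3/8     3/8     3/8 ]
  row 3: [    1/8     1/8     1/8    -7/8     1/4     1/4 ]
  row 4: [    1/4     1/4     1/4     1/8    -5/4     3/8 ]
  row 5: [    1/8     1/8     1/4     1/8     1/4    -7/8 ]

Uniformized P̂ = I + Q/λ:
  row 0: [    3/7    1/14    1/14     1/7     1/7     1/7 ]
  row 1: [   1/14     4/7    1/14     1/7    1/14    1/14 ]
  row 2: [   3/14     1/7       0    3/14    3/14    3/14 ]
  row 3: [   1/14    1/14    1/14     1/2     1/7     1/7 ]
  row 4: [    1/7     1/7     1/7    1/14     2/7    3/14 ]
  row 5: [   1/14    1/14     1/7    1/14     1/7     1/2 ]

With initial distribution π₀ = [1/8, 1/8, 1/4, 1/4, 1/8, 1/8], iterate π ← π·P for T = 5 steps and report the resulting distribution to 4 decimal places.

t=0: π = [0.1250, 0.1250, 0.2500, 0.2500, 0.1250, 0.1250]
t=1: π = [0.1607, 0.1607, 0.0714, 0.2321, 0.1696, 0.2054]
t=2: π = [0.1511, 0.1690, 0.0931, 0.2041, 0.1607, 0.2219]
t=3: π = [0.1502, 0.1741, 0.0921, 0.1951, 0.1604, 0.2282]
t=4: π = [0.1497, 0.1765, 0.0926, 0.1913, 0.1599, 0.2300]
t=5: π = [0.1495, 0.1777, 0.0927, 0.1900, 0.1597, 0.2304]

π = [0.1495, 0.1777, 0.0927, 0.1900, 0.1597, 0.2304]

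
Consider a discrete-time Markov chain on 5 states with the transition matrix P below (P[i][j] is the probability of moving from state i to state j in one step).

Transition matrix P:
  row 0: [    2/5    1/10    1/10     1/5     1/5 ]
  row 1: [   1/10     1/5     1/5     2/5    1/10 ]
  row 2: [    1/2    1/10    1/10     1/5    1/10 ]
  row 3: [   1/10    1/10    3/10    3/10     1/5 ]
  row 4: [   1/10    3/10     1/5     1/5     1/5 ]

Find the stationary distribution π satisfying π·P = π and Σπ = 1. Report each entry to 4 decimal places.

π = [0.2472, 0.1482, 0.1825, 0.2552, 0.1669]

Balance equations π_j = Σ_i π_i·P[i][j]:
  π_0 = 2/5·π_0 + 1/10·π_1 + 1/2·π_2 + 1/10·π_3 + 1/10·π_4
  π_1 = 1/10·π_0 + 1/5·π_1 + 1/10·π_2 + 1/10·π_3 + 3/10·π_4
  π_2 = 1/10·π_0 + 1/5·π_1 + 1/10·π_2 + 3/10·π_3 + 1/5·π_4
  π_3 = 1/5·π_0 + 2/5·π_1 + 1/5·π_2 + 3/10·π_3 + 1/5·π_4
  normalize: π_0 + π_1 + π_2 + π_3 + π_4 = 1
Solving the linear system gives exactly π = [2073/8387, 1243/8387, 1531/8387, 2140/8387, 1400/8387].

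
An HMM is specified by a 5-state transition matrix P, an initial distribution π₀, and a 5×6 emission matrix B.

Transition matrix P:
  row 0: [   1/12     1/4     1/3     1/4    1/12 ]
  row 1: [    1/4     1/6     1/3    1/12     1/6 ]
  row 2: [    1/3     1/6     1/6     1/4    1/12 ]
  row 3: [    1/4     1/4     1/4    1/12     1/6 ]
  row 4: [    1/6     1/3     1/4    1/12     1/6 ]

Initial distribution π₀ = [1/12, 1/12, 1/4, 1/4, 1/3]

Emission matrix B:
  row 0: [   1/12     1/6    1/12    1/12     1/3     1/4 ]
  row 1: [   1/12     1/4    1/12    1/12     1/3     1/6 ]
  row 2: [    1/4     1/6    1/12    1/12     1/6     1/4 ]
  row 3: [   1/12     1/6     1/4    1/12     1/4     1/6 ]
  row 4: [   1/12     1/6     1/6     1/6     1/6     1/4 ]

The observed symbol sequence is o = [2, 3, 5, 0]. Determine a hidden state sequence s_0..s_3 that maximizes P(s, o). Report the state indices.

path = [3, 2, 0, 2]

t=0: δ = [6.944e-03, 6.944e-03, 2.083e-02, 6.250e-02, 5.556e-02]  (obs o_0=2)
t=1: δ = [1.302e-03, 1.543e-03, 1.302e-03, 4.340e-04, 1.736e-03]  ψ = [3, 4, 3, 2, 3]  (obs o_1=3)
t=2: δ = [1.085e-04, 9.645e-05, 1.286e-04, 5.425e-05, 7.234e-05]  ψ = [2, 4, 1, 0, 4]  (obs o_2=5)
t=3: δ = [3.572e-06, 2.261e-06, 9.042e-06, 2.679e-06, 1.340e-06]  ψ = [2, 0, 0, 2, 1]  (obs o_3=0)
backtrack: best end state = 2; path = [3, 2, 0, 2]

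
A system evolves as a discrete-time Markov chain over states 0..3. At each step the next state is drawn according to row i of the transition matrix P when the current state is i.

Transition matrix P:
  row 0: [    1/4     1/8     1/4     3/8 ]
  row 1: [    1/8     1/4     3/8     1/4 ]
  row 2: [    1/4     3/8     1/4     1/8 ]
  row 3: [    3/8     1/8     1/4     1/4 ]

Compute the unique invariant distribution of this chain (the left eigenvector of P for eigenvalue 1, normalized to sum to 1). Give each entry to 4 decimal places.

π = [0.2531, 0.2222, 0.2778, 0.2469]

Balance equations π_j = Σ_i π_i·P[i][j]:
  π_0 = 1/4·π_0 + 1/8·π_1 + 1/4·π_2 + 3/8·π_3
  π_1 = 1/8·π_0 + 1/4·π_1 + 3/8·π_2 + 1/8·π_3
  π_2 = 1/4·π_0 + 3/8·π_1 + 1/4·π_2 + 1/4·π_3
  normalize: π_0 + π_1 + π_2 + π_3 = 1
Solving the linear system gives exactly π = [41/162, 2/9, 5/18, 20/81].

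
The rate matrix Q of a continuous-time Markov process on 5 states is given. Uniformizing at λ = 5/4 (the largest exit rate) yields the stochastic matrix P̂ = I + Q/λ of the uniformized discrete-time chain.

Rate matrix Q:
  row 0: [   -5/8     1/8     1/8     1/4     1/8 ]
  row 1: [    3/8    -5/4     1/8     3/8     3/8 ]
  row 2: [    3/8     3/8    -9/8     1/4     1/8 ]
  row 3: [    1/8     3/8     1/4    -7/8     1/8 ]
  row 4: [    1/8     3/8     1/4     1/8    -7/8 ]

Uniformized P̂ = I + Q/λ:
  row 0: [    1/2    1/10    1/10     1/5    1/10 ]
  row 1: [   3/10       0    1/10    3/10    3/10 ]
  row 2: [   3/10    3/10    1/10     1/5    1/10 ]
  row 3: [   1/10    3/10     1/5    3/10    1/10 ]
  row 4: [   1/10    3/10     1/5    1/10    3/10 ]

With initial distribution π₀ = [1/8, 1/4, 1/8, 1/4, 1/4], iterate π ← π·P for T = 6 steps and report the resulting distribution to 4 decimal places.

π = [0.2758, 0.1884, 0.1396, 0.2240, 0.1722]

t=0: π = [0.1250, 0.2500, 0.1250, 0.2500, 0.2500]
t=1: π = [0.2250, 0.2000, 0.1500, 0.2250, 0.2000]
t=2: π = [0.2600, 0.1950, 0.1425, 0.2225, 0.1800]
t=3: π = [0.2715, 0.1895, 0.1403, 0.2238, 0.1750]
t=4: π = [0.2746, 0.1889, 0.1399, 0.2238, 0.1729]
t=5: π = [0.2756, 0.1884, 0.1397, 0.2240, 0.1724]
t=6: π = [0.2758, 0.1884, 0.1396, 0.2240, 0.1722]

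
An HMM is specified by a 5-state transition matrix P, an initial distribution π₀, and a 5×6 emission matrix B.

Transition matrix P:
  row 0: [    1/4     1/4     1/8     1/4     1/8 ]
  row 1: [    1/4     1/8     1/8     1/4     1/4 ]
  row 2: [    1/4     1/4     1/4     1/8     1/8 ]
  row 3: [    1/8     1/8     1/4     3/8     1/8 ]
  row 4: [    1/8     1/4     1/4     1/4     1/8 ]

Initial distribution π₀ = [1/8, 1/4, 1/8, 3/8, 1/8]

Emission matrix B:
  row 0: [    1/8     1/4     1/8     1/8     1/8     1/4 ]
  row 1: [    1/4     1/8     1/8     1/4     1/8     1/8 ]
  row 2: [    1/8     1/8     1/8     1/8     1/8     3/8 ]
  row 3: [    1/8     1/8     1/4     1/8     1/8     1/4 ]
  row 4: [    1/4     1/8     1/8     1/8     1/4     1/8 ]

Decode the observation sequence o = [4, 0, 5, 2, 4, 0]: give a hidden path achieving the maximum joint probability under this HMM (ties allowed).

path = [3, 3, 3, 3, 3, 3]

t=0: δ = [1.562e-02, 3.125e-02, 1.562e-02, 4.688e-02, 3.125e-02]  (obs o_0=4)
t=1: δ = [9.766e-04, 1.953e-03, 1.465e-03, 2.197e-03, 1.953e-03]  ψ = [1, 4, 3, 3, 1]  (obs o_1=0)
t=2: δ = [1.221e-04, 6.104e-05, 2.060e-04, 2.060e-04, 6.104e-05]  ψ = [1, 4, 3, 3, 1]  (obs o_2=5)
t=3: δ = [6.437e-06, 6.437e-06, 6.437e-06, 1.931e-05, 3.219e-06]  ψ = [2, 2, 2, 3, 2]  (obs o_3=2)
t=4: δ = [3.017e-07, 3.017e-07, 6.035e-07, 9.052e-07, 6.035e-07]  ψ = [3, 3, 3, 3, 3]  (obs o_4=4)
t=5: δ = [1.886e-08, 3.772e-08, 2.829e-08, 4.243e-08, 2.829e-08]  ψ = [2, 2, 3, 3, 3]  (obs o_5=0)
backtrack: best end state = 3; path = [3, 3, 3, 3, 3, 3]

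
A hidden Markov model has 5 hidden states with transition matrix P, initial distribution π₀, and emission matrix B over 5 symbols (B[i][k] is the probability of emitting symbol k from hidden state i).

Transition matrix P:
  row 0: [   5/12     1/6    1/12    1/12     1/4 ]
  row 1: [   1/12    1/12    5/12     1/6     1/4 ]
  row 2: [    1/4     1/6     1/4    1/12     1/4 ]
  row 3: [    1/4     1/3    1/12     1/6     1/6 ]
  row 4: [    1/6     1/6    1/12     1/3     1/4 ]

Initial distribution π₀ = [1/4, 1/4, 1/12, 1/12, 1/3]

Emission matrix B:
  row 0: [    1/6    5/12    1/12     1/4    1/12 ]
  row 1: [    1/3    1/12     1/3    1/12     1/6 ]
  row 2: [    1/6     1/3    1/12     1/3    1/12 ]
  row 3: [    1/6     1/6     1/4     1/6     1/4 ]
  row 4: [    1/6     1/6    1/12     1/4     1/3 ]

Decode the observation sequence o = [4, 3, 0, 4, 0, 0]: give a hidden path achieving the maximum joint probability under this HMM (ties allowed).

t=0: δ = [2.083e-02, 4.167e-02, 6.944e-03, 2.083e-02, 1.111e-01]  (obs o_0=4)
t=1: δ = [4.630e-03, 1.543e-03, 5.787e-03, 6.173e-03, 6.944e-03]  ψ = [4, 4, 1, 4, 4]  (obs o_1=3)
t=2: δ = [3.215e-04, 6.859e-04, 2.411e-04, 3.858e-04, 2.894e-04]  ψ = [0, 3, 2, 4, 4]  (obs o_2=0)
t=3: δ = [1.116e-05, 2.143e-05, 2.381e-05, 2.858e-05, 5.716e-05]  ψ = [0, 3, 1, 1, 1]  (obs o_3=4)
t=4: δ = [1.588e-06, 3.175e-06, 1.488e-06, 3.175e-06, 2.381e-06]  ψ = [4, 3, 1, 4, 4]  (obs o_4=0)
t=5: δ = [1.323e-07, 3.528e-07, 2.205e-07, 1.323e-07, 1.323e-07]  ψ = [3, 3, 1, 4, 1]  (obs o_5=0)
backtrack: best end state = 1; path = [4, 3, 1, 4, 3, 1]

path = [4, 3, 1, 4, 3, 1]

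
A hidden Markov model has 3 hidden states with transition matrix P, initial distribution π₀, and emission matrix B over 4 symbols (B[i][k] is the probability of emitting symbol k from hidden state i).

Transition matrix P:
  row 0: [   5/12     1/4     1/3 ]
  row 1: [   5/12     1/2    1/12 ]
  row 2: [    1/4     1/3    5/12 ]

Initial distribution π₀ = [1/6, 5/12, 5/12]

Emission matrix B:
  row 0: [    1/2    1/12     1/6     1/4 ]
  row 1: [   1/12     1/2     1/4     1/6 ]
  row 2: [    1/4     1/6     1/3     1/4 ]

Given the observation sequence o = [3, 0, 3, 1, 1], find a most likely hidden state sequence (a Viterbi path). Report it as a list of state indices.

t=0: δ = [4.167e-02, 6.944e-02, 1.042e-01]  (obs o_0=3)
t=1: δ = [1.447e-02, 2.894e-03, 1.085e-02]  ψ = [1, 1, 2]  (obs o_1=0)
t=2: δ = [1.507e-03, 6.028e-04, 1.206e-03]  ψ = [0, 0, 0]  (obs o_2=3)
t=3: δ = [5.233e-05, 2.009e-04, 8.372e-05]  ψ = [0, 2, 0]  (obs o_3=1)
t=4: δ = [6.977e-06, 5.023e-05, 5.814e-06]  ψ = [1, 1, 2]  (obs o_4=1)
backtrack: best end state = 1; path = [1, 0, 2, 1, 1]

path = [1, 0, 2, 1, 1]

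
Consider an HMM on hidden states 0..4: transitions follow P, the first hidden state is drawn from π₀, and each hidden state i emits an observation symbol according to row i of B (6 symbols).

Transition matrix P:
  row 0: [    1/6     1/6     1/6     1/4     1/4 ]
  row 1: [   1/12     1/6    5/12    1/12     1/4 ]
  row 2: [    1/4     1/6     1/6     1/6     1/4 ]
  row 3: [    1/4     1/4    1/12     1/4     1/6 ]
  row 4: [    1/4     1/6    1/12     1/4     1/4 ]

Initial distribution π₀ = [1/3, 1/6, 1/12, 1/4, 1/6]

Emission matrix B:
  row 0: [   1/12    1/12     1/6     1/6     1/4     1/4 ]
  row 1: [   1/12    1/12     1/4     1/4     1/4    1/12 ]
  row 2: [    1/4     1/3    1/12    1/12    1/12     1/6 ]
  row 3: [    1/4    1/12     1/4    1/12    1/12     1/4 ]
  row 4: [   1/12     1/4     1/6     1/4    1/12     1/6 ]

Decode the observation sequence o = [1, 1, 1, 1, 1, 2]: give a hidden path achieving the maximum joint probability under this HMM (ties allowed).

t=0: δ = [2.778e-02, 1.389e-02, 2.778e-02, 2.083e-02, 4.167e-02]  (obs o_0=1)
t=1: δ = [8.681e-04, 5.787e-04, 1.929e-03, 8.681e-04, 2.604e-03]  ψ = [4, 4, 1, 4, 4]  (obs o_1=1)
t=2: δ = [5.425e-05, 3.617e-05, 1.072e-04, 5.425e-05, 1.628e-04]  ψ = [4, 4, 2, 4, 4]  (obs o_2=1)
t=3: δ = [3.391e-06, 2.261e-06, 5.954e-06, 3.391e-06, 1.017e-05]  ψ = [4, 4, 2, 4, 4]  (obs o_3=1)
t=4: δ = [2.119e-07, 1.413e-07, 3.308e-07, 2.119e-07, 6.358e-07]  ψ = [4, 4, 2, 4, 4]  (obs o_4=1)
t=5: δ = [2.649e-08, 2.649e-08, 4.906e-09, 3.974e-08, 2.649e-08]  ψ = [4, 4, 1, 4, 4]  (obs o_5=2)
backtrack: best end state = 3; path = [4, 4, 4, 4, 4, 3]

path = [4, 4, 4, 4, 4, 3]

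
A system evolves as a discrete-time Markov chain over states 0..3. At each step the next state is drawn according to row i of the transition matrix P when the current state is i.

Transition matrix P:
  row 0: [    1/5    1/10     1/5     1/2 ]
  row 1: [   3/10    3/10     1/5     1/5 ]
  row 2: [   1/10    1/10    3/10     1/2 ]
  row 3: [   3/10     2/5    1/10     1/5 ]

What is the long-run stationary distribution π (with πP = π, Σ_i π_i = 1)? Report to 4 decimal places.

π = [0.2389, 0.2478, 0.1858, 0.3274]

Balance equations π_j = Σ_i π_i·P[i][j]:
  π_0 = 1/5·π_0 + 3/10·π_1 + 1/10·π_2 + 3/10·π_3
  π_1 = 1/10·π_0 + 3/10·π_1 + 1/10·π_2 + 2/5·π_3
  π_2 = 1/5·π_0 + 1/5·π_1 + 3/10·π_2 + 1/10·π_3
  normalize: π_0 + π_1 + π_2 + π_3 = 1
Solving the linear system gives exactly π = [27/113, 28/113, 21/113, 37/113].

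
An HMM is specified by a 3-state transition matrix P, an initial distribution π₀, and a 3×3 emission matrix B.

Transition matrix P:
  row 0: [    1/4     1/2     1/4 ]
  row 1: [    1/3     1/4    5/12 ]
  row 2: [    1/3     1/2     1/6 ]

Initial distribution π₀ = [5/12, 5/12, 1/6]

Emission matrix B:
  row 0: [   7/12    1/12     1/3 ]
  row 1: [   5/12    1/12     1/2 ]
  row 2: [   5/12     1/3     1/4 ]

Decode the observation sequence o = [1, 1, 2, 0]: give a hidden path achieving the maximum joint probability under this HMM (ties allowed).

path = [1, 2, 1, 0]

t=0: δ = [3.472e-02, 3.472e-02, 5.556e-02]  (obs o_0=1)
t=1: δ = [1.543e-03, 2.315e-03, 4.823e-03]  ψ = [2, 2, 1]  (obs o_1=1)
t=2: δ = [5.358e-04, 1.206e-03, 2.411e-04]  ψ = [2, 2, 1]  (obs o_2=2)
t=3: δ = [2.344e-04, 1.256e-04, 2.093e-04]  ψ = [1, 1, 1]  (obs o_3=0)
backtrack: best end state = 0; path = [1, 2, 1, 0]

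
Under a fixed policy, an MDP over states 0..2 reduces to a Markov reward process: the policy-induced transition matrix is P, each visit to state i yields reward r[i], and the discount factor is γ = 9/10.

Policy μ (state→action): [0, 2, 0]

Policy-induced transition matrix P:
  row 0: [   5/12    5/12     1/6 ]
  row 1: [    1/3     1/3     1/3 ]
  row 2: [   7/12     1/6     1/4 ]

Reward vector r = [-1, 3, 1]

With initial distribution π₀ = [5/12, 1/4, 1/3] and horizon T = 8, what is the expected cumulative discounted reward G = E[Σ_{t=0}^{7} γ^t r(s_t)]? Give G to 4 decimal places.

t=0: π = [0.4167, 0.2500, 0.3333], E[r] = 0.6667, γ^t·E[r] = 0.666667, running G = 0.666667
t=1: π = [0.4514, 0.3125, 0.2361], E[r] = 0.7222, γ^t·E[r] = 0.650000, running G = 1.316667
t=2: π = [0.4300, 0.3316, 0.2384], E[r] = 0.8032, γ^t·E[r] = 0.650625, running G = 1.967292
t=3: π = [0.4288, 0.3294, 0.2418], E[r] = 0.8013, γ^t·E[r] = 0.584156, running G = 2.551448
t=4: π = [0.4295, 0.3288, 0.2417], E[r] = 0.7985, γ^t·E[r] = 0.523895, running G = 3.075343
t=5: π = [0.4296, 0.3288, 0.2416], E[r] = 0.7986, γ^t·E[r] = 0.471545, running G = 3.546888
t=6: π = [0.4295, 0.3289, 0.2416], E[r] = 0.7987, γ^t·E[r] = 0.424442, running G = 3.971330
t=7: π = [0.4295, 0.3289, 0.2416], E[r] = 0.7987, γ^t·E[r] = 0.381997, running G = 4.353327

G = 4.3533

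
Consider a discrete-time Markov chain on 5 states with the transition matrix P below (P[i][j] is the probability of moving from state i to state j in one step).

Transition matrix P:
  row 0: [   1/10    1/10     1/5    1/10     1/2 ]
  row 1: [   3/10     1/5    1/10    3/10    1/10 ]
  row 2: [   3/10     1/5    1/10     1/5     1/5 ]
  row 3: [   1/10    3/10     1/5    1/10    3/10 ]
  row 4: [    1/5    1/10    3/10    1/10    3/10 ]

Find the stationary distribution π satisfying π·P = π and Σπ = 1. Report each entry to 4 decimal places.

π = [0.2006, 0.1664, 0.1928, 0.1526, 0.2876]

Balance equations π_j = Σ_i π_i·P[i][j]:
  π_0 = 1/10·π_0 + 3/10·π_1 + 3/10·π_2 + 1/10·π_3 + 1/5·π_4
  π_1 = 1/10·π_0 + 1/5·π_1 + 1/5·π_2 + 3/10·π_3 + 1/10·π_4
  π_2 = 1/5·π_0 + 1/10·π_1 + 1/10·π_2 + 1/5·π_3 + 3/10·π_4
  π_3 = 1/10·π_0 + 3/10·π_1 + 1/5·π_2 + 1/10·π_3 + 1/10·π_4
  normalize: π_0 + π_1 + π_2 + π_3 + π_4 = 1
Solving the linear system gives exactly π = [593/2956, 123/739, 285/1478, 451/2956, 425/1478].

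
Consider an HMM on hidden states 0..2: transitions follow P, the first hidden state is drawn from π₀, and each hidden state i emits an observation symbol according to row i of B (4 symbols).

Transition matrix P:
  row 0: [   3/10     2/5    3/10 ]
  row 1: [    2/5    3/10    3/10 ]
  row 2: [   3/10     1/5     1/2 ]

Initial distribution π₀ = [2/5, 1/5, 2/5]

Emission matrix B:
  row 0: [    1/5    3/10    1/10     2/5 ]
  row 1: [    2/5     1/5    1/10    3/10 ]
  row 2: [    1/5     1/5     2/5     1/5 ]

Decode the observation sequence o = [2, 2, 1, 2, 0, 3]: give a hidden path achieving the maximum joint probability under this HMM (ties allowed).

t=0: δ = [4.000e-02, 2.000e-02, 1.600e-01]  (obs o_0=2)
t=1: δ = [4.800e-03, 3.200e-03, 3.200e-02]  ψ = [2, 2, 2]  (obs o_1=2)
t=2: δ = [2.880e-03, 1.280e-03, 3.200e-03]  ψ = [2, 2, 2]  (obs o_2=1)
t=3: δ = [9.600e-05, 1.152e-04, 6.400e-04]  ψ = [2, 0, 2]  (obs o_3=2)
t=4: δ = [3.840e-05, 5.120e-05, 6.400e-05]  ψ = [2, 2, 2]  (obs o_4=0)
t=5: δ = [8.192e-06, 4.608e-06, 6.400e-06]  ψ = [1, 0, 2]  (obs o_5=3)
backtrack: best end state = 0; path = [2, 2, 2, 2, 1, 0]

path = [2, 2, 2, 2, 1, 0]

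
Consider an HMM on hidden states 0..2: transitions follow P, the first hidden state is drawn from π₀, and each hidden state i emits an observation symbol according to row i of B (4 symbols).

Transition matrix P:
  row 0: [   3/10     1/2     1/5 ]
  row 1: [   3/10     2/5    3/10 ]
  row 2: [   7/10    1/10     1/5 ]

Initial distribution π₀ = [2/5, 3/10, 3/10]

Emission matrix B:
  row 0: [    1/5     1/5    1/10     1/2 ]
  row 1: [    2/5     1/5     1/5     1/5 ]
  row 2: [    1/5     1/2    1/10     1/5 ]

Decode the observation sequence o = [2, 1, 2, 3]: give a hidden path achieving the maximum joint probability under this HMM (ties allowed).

path = [1, 2, 0, 0]

t=0: δ = [4.000e-02, 6.000e-02, 3.000e-02]  (obs o_0=2)
t=1: δ = [4.200e-03, 4.800e-03, 9.000e-03]  ψ = [2, 1, 1]  (obs o_1=1)
t=2: δ = [6.300e-04, 4.200e-04, 1.800e-04]  ψ = [2, 0, 2]  (obs o_2=2)
t=3: δ = [9.450e-05, 6.300e-05, 2.520e-05]  ψ = [0, 0, 0]  (obs o_3=3)
backtrack: best end state = 0; path = [1, 2, 0, 0]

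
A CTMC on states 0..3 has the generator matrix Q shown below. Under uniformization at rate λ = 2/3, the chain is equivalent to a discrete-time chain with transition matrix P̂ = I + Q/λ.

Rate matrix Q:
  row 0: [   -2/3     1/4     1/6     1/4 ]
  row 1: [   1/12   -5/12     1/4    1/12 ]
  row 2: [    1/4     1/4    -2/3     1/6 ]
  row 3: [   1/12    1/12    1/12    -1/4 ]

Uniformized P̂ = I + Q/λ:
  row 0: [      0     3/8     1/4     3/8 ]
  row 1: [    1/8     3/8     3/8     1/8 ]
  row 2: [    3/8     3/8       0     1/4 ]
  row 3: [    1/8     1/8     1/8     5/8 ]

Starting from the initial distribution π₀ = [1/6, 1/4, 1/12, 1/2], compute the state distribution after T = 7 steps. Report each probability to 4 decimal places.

π = [0.1534, 0.2812, 0.1906, 0.3747]

t=0: π = [0.1667, 0.2500, 0.0833, 0.5000]
t=1: π = [0.1250, 0.2500, 0.1979, 0.4271]
t=2: π = [0.1589, 0.2682, 0.1784, 0.3945]
t=3: π = [0.1497, 0.2764, 0.1896, 0.3843]
t=4: π = [0.1537, 0.2789, 0.1891, 0.3783]
t=5: π = [0.1531, 0.2804, 0.1903, 0.3762]
t=6: π = [0.1534, 0.2810, 0.1905, 0.3752]
t=7: π = [0.1534, 0.2812, 0.1906, 0.3747]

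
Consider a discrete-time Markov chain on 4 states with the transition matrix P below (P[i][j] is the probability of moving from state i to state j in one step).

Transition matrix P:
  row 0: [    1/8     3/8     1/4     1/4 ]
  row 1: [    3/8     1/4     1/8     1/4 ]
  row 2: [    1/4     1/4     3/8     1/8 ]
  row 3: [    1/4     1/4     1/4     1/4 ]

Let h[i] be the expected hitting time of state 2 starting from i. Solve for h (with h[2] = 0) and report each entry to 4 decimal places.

First-step conditioning: h[2] = 0; for i ≠ 2, h[i] = 1 + Σ_k P[i][k]·h[k].
  h[0] = 1 + 1/8·h[0] + 3/8·h[1] + 1/4·h[3]
  h[1] = 1 + 3/8·h[0] + 1/4·h[1] + 1/4·h[3]
  h[3] = 1 + 1/4·h[0] + 1/4·h[1] + 1/4·h[3]
Solving the 3×3 linear system over states ≠ 2 gives exactly h = [288/61, 320/61, 0, 284/61] (h[2] = 0 is the target).

h = [4.7213, 5.2459, 0.0000, 4.6557]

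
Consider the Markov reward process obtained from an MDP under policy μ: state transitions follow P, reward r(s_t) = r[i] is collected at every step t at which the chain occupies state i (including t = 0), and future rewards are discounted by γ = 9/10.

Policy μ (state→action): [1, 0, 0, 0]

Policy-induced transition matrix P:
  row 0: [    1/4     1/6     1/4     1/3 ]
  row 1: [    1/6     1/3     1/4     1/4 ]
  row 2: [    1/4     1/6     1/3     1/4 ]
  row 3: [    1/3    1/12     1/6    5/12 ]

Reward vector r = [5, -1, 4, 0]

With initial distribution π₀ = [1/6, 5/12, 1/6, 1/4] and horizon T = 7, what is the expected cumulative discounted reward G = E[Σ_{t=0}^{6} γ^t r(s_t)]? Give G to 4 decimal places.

G = 9.8320

t=0: π = [0.1667, 0.4167, 0.1667, 0.2500], E[r] = 1.0833, γ^t·E[r] = 1.083333, running G = 1.083333
t=1: π = [0.2361, 0.2153, 0.2431, 0.3056], E[r] = 1.9375, γ^t·E[r] = 1.743750, running G = 2.827083
t=2: π = [0.2575, 0.1771, 0.2448, 0.3206], E[r] = 2.0897, γ^t·E[r] = 1.692656, running G = 4.519740
t=3: π = [0.2620, 0.1695, 0.2437, 0.3249], E[r] = 2.1151, γ^t·E[r] = 1.541883, running G = 6.061622
t=4: π = [0.2630, 0.1678, 0.2432, 0.3260], E[r] = 2.1199, γ^t·E[r] = 1.390838, running G = 7.452460
t=5: π = [0.2632, 0.1675, 0.2431, 0.3262], E[r] = 2.1208, γ^t·E[r] = 1.252333, running G = 8.704792
t=6: π = [0.2632, 0.1674, 0.2431, 0.3263], E[r] = 2.1210, γ^t·E[r] = 1.127212, running G = 9.832005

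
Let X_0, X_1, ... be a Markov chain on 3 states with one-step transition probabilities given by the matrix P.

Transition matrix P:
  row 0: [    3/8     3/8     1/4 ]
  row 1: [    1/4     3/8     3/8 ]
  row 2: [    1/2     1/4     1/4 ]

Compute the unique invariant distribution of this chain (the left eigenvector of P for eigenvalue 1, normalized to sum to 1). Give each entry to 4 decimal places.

Balance equations π_j = Σ_i π_i·P[i][j]:
  π_0 = 3/8·π_0 + 1/4·π_1 + 1/2·π_2
  π_1 = 3/8·π_0 + 3/8·π_1 + 1/4·π_2
  normalize: π_0 + π_1 + π_2 = 1
Solving the linear system gives exactly π = [24/65, 22/65, 19/65].

π = [0.3692, 0.3385, 0.2923]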